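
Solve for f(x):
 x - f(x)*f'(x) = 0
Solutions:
 f(x) = -sqrt(C1 + x^2)
 f(x) = sqrt(C1 + x^2)


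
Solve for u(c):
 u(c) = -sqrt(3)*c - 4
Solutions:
 u(c) = -sqrt(3)*c - 4


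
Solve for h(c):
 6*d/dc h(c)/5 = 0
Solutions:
 h(c) = C1


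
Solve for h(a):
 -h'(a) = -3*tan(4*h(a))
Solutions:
 h(a) = -asin(C1*exp(12*a))/4 + pi/4
 h(a) = asin(C1*exp(12*a))/4


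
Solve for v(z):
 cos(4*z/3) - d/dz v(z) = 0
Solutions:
 v(z) = C1 + 3*sin(4*z/3)/4


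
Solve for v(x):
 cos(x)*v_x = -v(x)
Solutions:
 v(x) = C1*sqrt(sin(x) - 1)/sqrt(sin(x) + 1)


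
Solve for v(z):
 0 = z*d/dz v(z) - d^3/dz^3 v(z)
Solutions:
 v(z) = C1 + Integral(C2*airyai(z) + C3*airybi(z), z)


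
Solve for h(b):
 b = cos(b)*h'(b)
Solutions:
 h(b) = C1 + Integral(b/cos(b), b)


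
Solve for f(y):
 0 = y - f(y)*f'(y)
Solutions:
 f(y) = -sqrt(C1 + y^2)
 f(y) = sqrt(C1 + y^2)


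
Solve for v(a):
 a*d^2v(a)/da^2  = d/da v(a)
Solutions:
 v(a) = C1 + C2*a^2


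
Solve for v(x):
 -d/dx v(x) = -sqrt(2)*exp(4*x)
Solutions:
 v(x) = C1 + sqrt(2)*exp(4*x)/4


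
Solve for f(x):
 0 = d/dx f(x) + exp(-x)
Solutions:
 f(x) = C1 + exp(-x)


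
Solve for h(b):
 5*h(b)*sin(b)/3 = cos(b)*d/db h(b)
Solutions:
 h(b) = C1/cos(b)^(5/3)


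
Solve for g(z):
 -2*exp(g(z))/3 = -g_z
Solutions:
 g(z) = log(-1/(C1 + 2*z)) + log(3)


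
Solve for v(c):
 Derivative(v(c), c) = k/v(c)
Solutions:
 v(c) = -sqrt(C1 + 2*c*k)
 v(c) = sqrt(C1 + 2*c*k)


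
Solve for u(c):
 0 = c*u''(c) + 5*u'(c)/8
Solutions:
 u(c) = C1 + C2*c^(3/8)


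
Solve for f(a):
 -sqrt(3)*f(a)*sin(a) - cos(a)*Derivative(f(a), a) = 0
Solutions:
 f(a) = C1*cos(a)^(sqrt(3))


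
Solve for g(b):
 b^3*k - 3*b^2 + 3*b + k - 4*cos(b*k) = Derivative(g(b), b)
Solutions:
 g(b) = C1 + b^4*k/4 - b^3 + 3*b^2/2 + b*k - 4*sin(b*k)/k


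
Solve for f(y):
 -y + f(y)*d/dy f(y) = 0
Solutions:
 f(y) = -sqrt(C1 + y^2)
 f(y) = sqrt(C1 + y^2)


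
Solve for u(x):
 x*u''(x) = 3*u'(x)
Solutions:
 u(x) = C1 + C2*x^4


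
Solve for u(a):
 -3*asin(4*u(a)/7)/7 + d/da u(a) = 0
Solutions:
 Integral(1/asin(4*_y/7), (_y, u(a))) = C1 + 3*a/7


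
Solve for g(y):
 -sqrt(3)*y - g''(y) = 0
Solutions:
 g(y) = C1 + C2*y - sqrt(3)*y^3/6


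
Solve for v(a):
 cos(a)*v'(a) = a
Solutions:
 v(a) = C1 + Integral(a/cos(a), a)


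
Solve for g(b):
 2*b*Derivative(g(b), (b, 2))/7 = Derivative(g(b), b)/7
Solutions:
 g(b) = C1 + C2*b^(3/2)


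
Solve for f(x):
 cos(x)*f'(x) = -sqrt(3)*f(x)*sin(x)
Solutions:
 f(x) = C1*cos(x)^(sqrt(3))


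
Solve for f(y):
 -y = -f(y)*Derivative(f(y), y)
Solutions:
 f(y) = -sqrt(C1 + y^2)
 f(y) = sqrt(C1 + y^2)


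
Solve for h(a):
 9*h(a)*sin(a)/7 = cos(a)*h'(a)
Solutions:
 h(a) = C1/cos(a)^(9/7)


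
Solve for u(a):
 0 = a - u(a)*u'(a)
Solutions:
 u(a) = -sqrt(C1 + a^2)
 u(a) = sqrt(C1 + a^2)


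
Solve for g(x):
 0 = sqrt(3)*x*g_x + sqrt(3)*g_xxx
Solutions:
 g(x) = C1 + Integral(C2*airyai(-x) + C3*airybi(-x), x)


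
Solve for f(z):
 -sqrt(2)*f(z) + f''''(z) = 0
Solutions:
 f(z) = C1*exp(-2^(1/8)*z) + C2*exp(2^(1/8)*z) + C3*sin(2^(1/8)*z) + C4*cos(2^(1/8)*z)


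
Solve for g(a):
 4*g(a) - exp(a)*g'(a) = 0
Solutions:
 g(a) = C1*exp(-4*exp(-a))


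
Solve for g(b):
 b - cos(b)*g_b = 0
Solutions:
 g(b) = C1 + Integral(b/cos(b), b)


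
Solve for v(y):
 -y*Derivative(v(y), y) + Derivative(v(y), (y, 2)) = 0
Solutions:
 v(y) = C1 + C2*erfi(sqrt(2)*y/2)


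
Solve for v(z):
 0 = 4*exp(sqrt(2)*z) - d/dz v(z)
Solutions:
 v(z) = C1 + 2*sqrt(2)*exp(sqrt(2)*z)


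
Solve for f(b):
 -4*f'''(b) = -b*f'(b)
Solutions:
 f(b) = C1 + Integral(C2*airyai(2^(1/3)*b/2) + C3*airybi(2^(1/3)*b/2), b)


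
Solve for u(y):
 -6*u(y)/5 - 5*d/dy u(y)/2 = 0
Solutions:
 u(y) = C1*exp(-12*y/25)


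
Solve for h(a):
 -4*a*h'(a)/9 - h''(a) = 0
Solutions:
 h(a) = C1 + C2*erf(sqrt(2)*a/3)


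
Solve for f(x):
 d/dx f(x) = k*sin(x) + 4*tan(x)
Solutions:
 f(x) = C1 - k*cos(x) - 4*log(cos(x))


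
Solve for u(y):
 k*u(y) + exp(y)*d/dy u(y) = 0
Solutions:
 u(y) = C1*exp(k*exp(-y))


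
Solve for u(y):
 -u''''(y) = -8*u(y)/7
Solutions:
 u(y) = C1*exp(-14^(3/4)*y/7) + C2*exp(14^(3/4)*y/7) + C3*sin(14^(3/4)*y/7) + C4*cos(14^(3/4)*y/7)


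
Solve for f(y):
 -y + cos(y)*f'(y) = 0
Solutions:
 f(y) = C1 + Integral(y/cos(y), y)


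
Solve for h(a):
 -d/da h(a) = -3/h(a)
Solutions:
 h(a) = -sqrt(C1 + 6*a)
 h(a) = sqrt(C1 + 6*a)


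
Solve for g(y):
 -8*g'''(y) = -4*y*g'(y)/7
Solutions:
 g(y) = C1 + Integral(C2*airyai(14^(2/3)*y/14) + C3*airybi(14^(2/3)*y/14), y)


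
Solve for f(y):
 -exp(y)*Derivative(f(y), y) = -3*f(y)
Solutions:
 f(y) = C1*exp(-3*exp(-y))


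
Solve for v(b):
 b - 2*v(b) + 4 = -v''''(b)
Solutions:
 v(b) = C1*exp(-2^(1/4)*b) + C2*exp(2^(1/4)*b) + C3*sin(2^(1/4)*b) + C4*cos(2^(1/4)*b) + b/2 + 2


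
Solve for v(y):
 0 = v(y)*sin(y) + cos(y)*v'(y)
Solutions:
 v(y) = C1*cos(y)


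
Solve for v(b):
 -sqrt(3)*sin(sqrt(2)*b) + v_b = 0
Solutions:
 v(b) = C1 - sqrt(6)*cos(sqrt(2)*b)/2


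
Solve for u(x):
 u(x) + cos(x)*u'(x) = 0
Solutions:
 u(x) = C1*sqrt(sin(x) - 1)/sqrt(sin(x) + 1)


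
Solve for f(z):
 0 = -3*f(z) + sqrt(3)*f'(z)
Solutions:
 f(z) = C1*exp(sqrt(3)*z)


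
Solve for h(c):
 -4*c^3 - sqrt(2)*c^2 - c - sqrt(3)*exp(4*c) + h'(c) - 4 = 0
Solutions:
 h(c) = C1 + c^4 + sqrt(2)*c^3/3 + c^2/2 + 4*c + sqrt(3)*exp(4*c)/4


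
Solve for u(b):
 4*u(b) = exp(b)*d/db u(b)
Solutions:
 u(b) = C1*exp(-4*exp(-b))


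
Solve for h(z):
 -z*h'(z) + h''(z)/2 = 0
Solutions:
 h(z) = C1 + C2*erfi(z)


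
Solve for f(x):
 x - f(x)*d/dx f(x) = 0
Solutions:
 f(x) = -sqrt(C1 + x^2)
 f(x) = sqrt(C1 + x^2)


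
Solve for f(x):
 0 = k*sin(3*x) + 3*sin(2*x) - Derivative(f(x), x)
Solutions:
 f(x) = C1 - k*cos(3*x)/3 - 3*cos(2*x)/2


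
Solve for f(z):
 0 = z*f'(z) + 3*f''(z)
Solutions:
 f(z) = C1 + C2*erf(sqrt(6)*z/6)


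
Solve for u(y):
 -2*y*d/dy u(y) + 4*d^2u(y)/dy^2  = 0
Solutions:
 u(y) = C1 + C2*erfi(y/2)


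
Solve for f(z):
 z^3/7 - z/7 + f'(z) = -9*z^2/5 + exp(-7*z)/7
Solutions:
 f(z) = C1 - z^4/28 - 3*z^3/5 + z^2/14 - exp(-7*z)/49


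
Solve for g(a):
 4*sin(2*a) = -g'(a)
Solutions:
 g(a) = C1 + 2*cos(2*a)


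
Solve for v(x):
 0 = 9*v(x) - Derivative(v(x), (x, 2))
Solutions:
 v(x) = C1*exp(-3*x) + C2*exp(3*x)


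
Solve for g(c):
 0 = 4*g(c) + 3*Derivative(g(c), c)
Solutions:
 g(c) = C1*exp(-4*c/3)


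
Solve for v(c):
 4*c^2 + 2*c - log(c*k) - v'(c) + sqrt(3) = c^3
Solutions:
 v(c) = C1 - c^4/4 + 4*c^3/3 + c^2 - c*log(c*k) + c*(1 + sqrt(3))


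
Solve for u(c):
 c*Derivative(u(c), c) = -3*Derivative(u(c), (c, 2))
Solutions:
 u(c) = C1 + C2*erf(sqrt(6)*c/6)


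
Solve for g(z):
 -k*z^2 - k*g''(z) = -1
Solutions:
 g(z) = C1 + C2*z - z^4/12 + z^2/(2*k)


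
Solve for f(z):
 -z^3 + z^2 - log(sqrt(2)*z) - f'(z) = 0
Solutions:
 f(z) = C1 - z^4/4 + z^3/3 - z*log(z) - z*log(2)/2 + z


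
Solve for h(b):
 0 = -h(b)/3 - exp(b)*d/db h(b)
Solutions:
 h(b) = C1*exp(exp(-b)/3)


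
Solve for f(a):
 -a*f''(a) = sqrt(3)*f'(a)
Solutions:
 f(a) = C1 + C2*a^(1 - sqrt(3))


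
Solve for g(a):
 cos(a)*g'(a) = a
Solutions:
 g(a) = C1 + Integral(a/cos(a), a)


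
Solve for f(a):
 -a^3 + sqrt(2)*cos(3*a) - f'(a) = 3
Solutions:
 f(a) = C1 - a^4/4 - 3*a + sqrt(2)*sin(3*a)/3


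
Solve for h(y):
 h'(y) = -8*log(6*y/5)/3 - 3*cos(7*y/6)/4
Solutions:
 h(y) = C1 - 8*y*log(y)/3 - 8*y*log(6)/3 + 8*y/3 + 8*y*log(5)/3 - 9*sin(7*y/6)/14


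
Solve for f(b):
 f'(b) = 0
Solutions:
 f(b) = C1


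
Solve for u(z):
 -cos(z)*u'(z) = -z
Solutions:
 u(z) = C1 + Integral(z/cos(z), z)


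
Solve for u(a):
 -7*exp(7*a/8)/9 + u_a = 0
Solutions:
 u(a) = C1 + 8*exp(7*a/8)/9


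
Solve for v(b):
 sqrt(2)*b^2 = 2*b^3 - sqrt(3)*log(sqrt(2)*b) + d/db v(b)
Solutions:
 v(b) = C1 - b^4/2 + sqrt(2)*b^3/3 + sqrt(3)*b*log(b) - sqrt(3)*b + sqrt(3)*b*log(2)/2


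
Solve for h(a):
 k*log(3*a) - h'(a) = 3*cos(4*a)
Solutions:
 h(a) = C1 + a*k*(log(a) - 1) + a*k*log(3) - 3*sin(4*a)/4


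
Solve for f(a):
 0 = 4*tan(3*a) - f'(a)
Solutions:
 f(a) = C1 - 4*log(cos(3*a))/3


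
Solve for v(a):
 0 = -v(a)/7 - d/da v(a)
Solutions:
 v(a) = C1*exp(-a/7)


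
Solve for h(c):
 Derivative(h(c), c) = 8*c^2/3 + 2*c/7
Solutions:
 h(c) = C1 + 8*c^3/9 + c^2/7


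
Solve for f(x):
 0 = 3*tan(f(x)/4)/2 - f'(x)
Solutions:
 f(x) = -4*asin(C1*exp(3*x/8)) + 4*pi
 f(x) = 4*asin(C1*exp(3*x/8))


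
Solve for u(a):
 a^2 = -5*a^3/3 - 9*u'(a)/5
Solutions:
 u(a) = C1 - 25*a^4/108 - 5*a^3/27


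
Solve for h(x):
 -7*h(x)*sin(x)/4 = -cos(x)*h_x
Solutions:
 h(x) = C1/cos(x)^(7/4)


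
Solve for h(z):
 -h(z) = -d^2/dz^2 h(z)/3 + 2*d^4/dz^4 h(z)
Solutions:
 h(z) = (C1*sin(2^(3/4)*z*sin(atan(sqrt(71))/2)/2) + C2*cos(2^(3/4)*z*sin(atan(sqrt(71))/2)/2))*exp(-2^(3/4)*z*cos(atan(sqrt(71))/2)/2) + (C3*sin(2^(3/4)*z*sin(atan(sqrt(71))/2)/2) + C4*cos(2^(3/4)*z*sin(atan(sqrt(71))/2)/2))*exp(2^(3/4)*z*cos(atan(sqrt(71))/2)/2)


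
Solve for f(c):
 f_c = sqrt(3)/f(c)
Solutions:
 f(c) = -sqrt(C1 + 2*sqrt(3)*c)
 f(c) = sqrt(C1 + 2*sqrt(3)*c)


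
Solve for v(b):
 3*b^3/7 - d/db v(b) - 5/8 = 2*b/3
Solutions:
 v(b) = C1 + 3*b^4/28 - b^2/3 - 5*b/8


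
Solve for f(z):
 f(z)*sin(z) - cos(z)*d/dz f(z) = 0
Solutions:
 f(z) = C1/cos(z)


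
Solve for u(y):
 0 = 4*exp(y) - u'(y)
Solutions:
 u(y) = C1 + 4*exp(y)


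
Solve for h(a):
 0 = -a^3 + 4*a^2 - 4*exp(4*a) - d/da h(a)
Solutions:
 h(a) = C1 - a^4/4 + 4*a^3/3 - exp(4*a)


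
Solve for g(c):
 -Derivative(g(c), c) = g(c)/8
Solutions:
 g(c) = C1*exp(-c/8)


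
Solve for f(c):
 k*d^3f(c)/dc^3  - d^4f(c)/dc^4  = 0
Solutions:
 f(c) = C1 + C2*c + C3*c^2 + C4*exp(c*k)


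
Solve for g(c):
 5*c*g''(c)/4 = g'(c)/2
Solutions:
 g(c) = C1 + C2*c^(7/5)


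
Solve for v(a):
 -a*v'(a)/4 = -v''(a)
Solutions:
 v(a) = C1 + C2*erfi(sqrt(2)*a/4)


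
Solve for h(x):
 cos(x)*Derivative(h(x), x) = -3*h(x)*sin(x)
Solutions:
 h(x) = C1*cos(x)^3


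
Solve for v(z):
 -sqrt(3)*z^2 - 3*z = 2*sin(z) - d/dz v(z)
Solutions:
 v(z) = C1 + sqrt(3)*z^3/3 + 3*z^2/2 - 2*cos(z)


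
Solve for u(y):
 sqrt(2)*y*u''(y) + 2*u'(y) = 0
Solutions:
 u(y) = C1 + C2*y^(1 - sqrt(2))


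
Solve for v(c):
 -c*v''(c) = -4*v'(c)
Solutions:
 v(c) = C1 + C2*c^5


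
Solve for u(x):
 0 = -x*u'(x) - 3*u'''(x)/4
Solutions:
 u(x) = C1 + Integral(C2*airyai(-6^(2/3)*x/3) + C3*airybi(-6^(2/3)*x/3), x)


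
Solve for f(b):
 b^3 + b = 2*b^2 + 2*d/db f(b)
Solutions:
 f(b) = C1 + b^4/8 - b^3/3 + b^2/4


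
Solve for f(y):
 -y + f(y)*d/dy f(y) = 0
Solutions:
 f(y) = -sqrt(C1 + y^2)
 f(y) = sqrt(C1 + y^2)


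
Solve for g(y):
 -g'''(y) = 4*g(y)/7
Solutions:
 g(y) = C3*exp(-14^(2/3)*y/7) + (C1*sin(14^(2/3)*sqrt(3)*y/14) + C2*cos(14^(2/3)*sqrt(3)*y/14))*exp(14^(2/3)*y/14)


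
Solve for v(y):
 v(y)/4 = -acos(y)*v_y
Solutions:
 v(y) = C1*exp(-Integral(1/acos(y), y)/4)


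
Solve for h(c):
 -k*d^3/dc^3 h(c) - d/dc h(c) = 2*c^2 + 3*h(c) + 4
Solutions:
 h(c) = C1*exp(2^(1/3)*c*(6^(1/3)*(sqrt(3)*sqrt((243 + 4/k)/k^2) + 27/k)^(1/3)/12 - 2^(1/3)*3^(5/6)*I*(sqrt(3)*sqrt((243 + 4/k)/k^2) + 27/k)^(1/3)/12 + 2/(k*(-3^(1/3) + 3^(5/6)*I)*(sqrt(3)*sqrt((243 + 4/k)/k^2) + 27/k)^(1/3)))) + C2*exp(2^(1/3)*c*(6^(1/3)*(sqrt(3)*sqrt((243 + 4/k)/k^2) + 27/k)^(1/3)/12 + 2^(1/3)*3^(5/6)*I*(sqrt(3)*sqrt((243 + 4/k)/k^2) + 27/k)^(1/3)/12 - 2/(k*(3^(1/3) + 3^(5/6)*I)*(sqrt(3)*sqrt((243 + 4/k)/k^2) + 27/k)^(1/3)))) + C3*exp(6^(1/3)*c*(-2^(1/3)*(sqrt(3)*sqrt((243 + 4/k)/k^2) + 27/k)^(1/3) + 2*3^(1/3)/(k*(sqrt(3)*sqrt((243 + 4/k)/k^2) + 27/k)^(1/3)))/6) - 2*c^2/3 + 4*c/9 - 40/27


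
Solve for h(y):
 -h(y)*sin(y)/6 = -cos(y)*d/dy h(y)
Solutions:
 h(y) = C1/cos(y)^(1/6)


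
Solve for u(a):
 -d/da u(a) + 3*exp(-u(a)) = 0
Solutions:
 u(a) = log(C1 + 3*a)


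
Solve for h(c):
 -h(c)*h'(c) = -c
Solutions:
 h(c) = -sqrt(C1 + c^2)
 h(c) = sqrt(C1 + c^2)


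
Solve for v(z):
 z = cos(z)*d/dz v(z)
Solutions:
 v(z) = C1 + Integral(z/cos(z), z)


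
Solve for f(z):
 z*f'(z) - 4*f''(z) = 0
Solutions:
 f(z) = C1 + C2*erfi(sqrt(2)*z/4)


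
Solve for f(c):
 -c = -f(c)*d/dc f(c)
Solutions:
 f(c) = -sqrt(C1 + c^2)
 f(c) = sqrt(C1 + c^2)


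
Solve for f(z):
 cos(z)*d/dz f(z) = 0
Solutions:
 f(z) = C1


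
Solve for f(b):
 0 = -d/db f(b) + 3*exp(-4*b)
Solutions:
 f(b) = C1 - 3*exp(-4*b)/4


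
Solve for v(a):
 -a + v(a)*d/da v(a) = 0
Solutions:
 v(a) = -sqrt(C1 + a^2)
 v(a) = sqrt(C1 + a^2)


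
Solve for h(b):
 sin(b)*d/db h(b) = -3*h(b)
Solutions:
 h(b) = C1*(cos(b) + 1)^(3/2)/(cos(b) - 1)^(3/2)


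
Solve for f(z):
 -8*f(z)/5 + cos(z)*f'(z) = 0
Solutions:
 f(z) = C1*(sin(z) + 1)^(4/5)/(sin(z) - 1)^(4/5)


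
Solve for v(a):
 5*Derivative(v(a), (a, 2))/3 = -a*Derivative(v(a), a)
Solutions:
 v(a) = C1 + C2*erf(sqrt(30)*a/10)


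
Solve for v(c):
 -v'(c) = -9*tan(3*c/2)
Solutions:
 v(c) = C1 - 6*log(cos(3*c/2))


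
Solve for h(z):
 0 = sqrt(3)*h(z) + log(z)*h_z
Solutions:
 h(z) = C1*exp(-sqrt(3)*li(z))


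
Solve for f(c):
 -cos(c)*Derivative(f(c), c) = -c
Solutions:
 f(c) = C1 + Integral(c/cos(c), c)


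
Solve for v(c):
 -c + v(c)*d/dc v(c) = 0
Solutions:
 v(c) = -sqrt(C1 + c^2)
 v(c) = sqrt(C1 + c^2)


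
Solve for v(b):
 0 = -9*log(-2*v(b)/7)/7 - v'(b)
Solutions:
 7*Integral(1/(log(-_y) - log(7) + log(2)), (_y, v(b)))/9 = C1 - b


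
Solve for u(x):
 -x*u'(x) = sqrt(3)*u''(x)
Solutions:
 u(x) = C1 + C2*erf(sqrt(2)*3^(3/4)*x/6)


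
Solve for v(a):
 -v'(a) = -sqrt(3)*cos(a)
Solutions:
 v(a) = C1 + sqrt(3)*sin(a)


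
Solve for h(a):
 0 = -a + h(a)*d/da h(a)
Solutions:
 h(a) = -sqrt(C1 + a^2)
 h(a) = sqrt(C1 + a^2)


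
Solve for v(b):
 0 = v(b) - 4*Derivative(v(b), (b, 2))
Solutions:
 v(b) = C1*exp(-b/2) + C2*exp(b/2)


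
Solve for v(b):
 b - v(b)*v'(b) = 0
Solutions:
 v(b) = -sqrt(C1 + b^2)
 v(b) = sqrt(C1 + b^2)


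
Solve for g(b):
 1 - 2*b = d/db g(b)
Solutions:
 g(b) = C1 - b^2 + b


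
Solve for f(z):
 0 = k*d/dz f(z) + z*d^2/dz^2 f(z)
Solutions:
 f(z) = C1 + z^(1 - re(k))*(C2*sin(log(z)*Abs(im(k))) + C3*cos(log(z)*im(k)))


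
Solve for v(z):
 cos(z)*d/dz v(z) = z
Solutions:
 v(z) = C1 + Integral(z/cos(z), z)


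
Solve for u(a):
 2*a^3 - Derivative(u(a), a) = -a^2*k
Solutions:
 u(a) = C1 + a^4/2 + a^3*k/3


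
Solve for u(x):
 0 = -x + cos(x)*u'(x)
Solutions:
 u(x) = C1 + Integral(x/cos(x), x)


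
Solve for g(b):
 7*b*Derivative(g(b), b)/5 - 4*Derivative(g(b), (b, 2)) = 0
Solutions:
 g(b) = C1 + C2*erfi(sqrt(70)*b/20)


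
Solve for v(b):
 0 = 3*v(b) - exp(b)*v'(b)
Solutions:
 v(b) = C1*exp(-3*exp(-b))


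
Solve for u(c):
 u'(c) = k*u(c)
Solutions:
 u(c) = C1*exp(c*k)


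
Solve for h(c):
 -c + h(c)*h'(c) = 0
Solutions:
 h(c) = -sqrt(C1 + c^2)
 h(c) = sqrt(C1 + c^2)


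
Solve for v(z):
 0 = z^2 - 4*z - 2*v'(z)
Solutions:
 v(z) = C1 + z^3/6 - z^2


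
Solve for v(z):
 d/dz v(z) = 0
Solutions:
 v(z) = C1


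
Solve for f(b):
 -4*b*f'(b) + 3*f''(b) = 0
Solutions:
 f(b) = C1 + C2*erfi(sqrt(6)*b/3)


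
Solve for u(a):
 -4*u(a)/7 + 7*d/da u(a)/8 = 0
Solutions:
 u(a) = C1*exp(32*a/49)


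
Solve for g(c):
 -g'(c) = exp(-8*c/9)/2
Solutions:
 g(c) = C1 + 9*exp(-8*c/9)/16


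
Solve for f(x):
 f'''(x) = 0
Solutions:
 f(x) = C1 + C2*x + C3*x^2


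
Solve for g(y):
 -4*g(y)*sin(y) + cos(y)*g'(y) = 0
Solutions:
 g(y) = C1/cos(y)^4


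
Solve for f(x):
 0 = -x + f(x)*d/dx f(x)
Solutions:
 f(x) = -sqrt(C1 + x^2)
 f(x) = sqrt(C1 + x^2)


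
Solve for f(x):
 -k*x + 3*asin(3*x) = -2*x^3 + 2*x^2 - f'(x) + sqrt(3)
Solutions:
 f(x) = C1 + k*x^2/2 - x^4/2 + 2*x^3/3 - 3*x*asin(3*x) + sqrt(3)*x - sqrt(1 - 9*x^2)


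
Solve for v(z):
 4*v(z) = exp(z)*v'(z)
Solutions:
 v(z) = C1*exp(-4*exp(-z))


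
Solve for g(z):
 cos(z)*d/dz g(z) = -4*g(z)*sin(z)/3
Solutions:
 g(z) = C1*cos(z)^(4/3)


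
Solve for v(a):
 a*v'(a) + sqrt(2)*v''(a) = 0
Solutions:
 v(a) = C1 + C2*erf(2^(1/4)*a/2)


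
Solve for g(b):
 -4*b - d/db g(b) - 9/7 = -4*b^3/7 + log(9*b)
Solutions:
 g(b) = C1 + b^4/7 - 2*b^2 - b*log(b) - b*log(9) - 2*b/7


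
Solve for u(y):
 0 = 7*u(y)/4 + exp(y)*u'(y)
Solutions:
 u(y) = C1*exp(7*exp(-y)/4)


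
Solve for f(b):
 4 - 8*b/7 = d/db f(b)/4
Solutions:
 f(b) = C1 - 16*b^2/7 + 16*b


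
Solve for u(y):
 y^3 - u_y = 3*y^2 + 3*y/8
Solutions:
 u(y) = C1 + y^4/4 - y^3 - 3*y^2/16


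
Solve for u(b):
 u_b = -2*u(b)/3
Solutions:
 u(b) = C1*exp(-2*b/3)


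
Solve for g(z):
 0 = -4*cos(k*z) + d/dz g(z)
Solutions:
 g(z) = C1 + 4*sin(k*z)/k


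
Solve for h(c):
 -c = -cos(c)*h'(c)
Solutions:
 h(c) = C1 + Integral(c/cos(c), c)


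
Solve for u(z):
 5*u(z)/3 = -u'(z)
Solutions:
 u(z) = C1*exp(-5*z/3)


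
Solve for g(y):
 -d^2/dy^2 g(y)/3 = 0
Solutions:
 g(y) = C1 + C2*y


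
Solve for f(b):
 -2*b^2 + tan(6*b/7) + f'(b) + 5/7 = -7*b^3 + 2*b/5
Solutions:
 f(b) = C1 - 7*b^4/4 + 2*b^3/3 + b^2/5 - 5*b/7 + 7*log(cos(6*b/7))/6


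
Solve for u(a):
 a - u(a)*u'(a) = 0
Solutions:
 u(a) = -sqrt(C1 + a^2)
 u(a) = sqrt(C1 + a^2)


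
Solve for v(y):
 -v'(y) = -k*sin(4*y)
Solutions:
 v(y) = C1 - k*cos(4*y)/4


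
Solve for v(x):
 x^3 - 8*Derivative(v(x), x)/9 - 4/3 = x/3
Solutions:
 v(x) = C1 + 9*x^4/32 - 3*x^2/16 - 3*x/2


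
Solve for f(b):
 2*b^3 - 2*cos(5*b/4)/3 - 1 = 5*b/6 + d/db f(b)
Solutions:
 f(b) = C1 + b^4/2 - 5*b^2/12 - b - 8*sin(5*b/4)/15


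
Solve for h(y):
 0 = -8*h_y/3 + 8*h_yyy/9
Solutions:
 h(y) = C1 + C2*exp(-sqrt(3)*y) + C3*exp(sqrt(3)*y)


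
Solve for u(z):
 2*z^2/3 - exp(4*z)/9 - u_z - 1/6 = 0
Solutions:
 u(z) = C1 + 2*z^3/9 - z/6 - exp(4*z)/36


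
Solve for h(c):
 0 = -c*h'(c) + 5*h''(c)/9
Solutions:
 h(c) = C1 + C2*erfi(3*sqrt(10)*c/10)


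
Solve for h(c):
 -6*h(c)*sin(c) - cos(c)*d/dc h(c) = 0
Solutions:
 h(c) = C1*cos(c)^6


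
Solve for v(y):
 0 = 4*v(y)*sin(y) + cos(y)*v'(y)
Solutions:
 v(y) = C1*cos(y)^4


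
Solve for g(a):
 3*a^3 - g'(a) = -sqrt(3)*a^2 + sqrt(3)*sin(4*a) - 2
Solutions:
 g(a) = C1 + 3*a^4/4 + sqrt(3)*a^3/3 + 2*a + sqrt(3)*cos(4*a)/4


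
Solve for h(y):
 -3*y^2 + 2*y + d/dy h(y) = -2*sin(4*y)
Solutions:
 h(y) = C1 + y^3 - y^2 + cos(4*y)/2


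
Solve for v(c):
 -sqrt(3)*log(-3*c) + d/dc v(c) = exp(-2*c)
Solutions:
 v(c) = C1 + sqrt(3)*c*log(-c) + sqrt(3)*c*(-1 + log(3)) - exp(-2*c)/2


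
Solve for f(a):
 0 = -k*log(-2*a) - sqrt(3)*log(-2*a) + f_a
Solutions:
 f(a) = C1 + a*(k + sqrt(3))*log(-a) + a*(-k + k*log(2) - sqrt(3) + sqrt(3)*log(2))


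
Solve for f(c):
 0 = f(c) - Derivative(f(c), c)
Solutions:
 f(c) = C1*exp(c)


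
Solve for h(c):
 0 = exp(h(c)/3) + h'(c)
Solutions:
 h(c) = 3*log(1/(C1 + c)) + 3*log(3)


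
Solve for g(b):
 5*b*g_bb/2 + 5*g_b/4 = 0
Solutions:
 g(b) = C1 + C2*sqrt(b)


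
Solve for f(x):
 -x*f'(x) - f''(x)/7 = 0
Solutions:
 f(x) = C1 + C2*erf(sqrt(14)*x/2)


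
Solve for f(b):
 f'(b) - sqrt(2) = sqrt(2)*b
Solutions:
 f(b) = C1 + sqrt(2)*b^2/2 + sqrt(2)*b


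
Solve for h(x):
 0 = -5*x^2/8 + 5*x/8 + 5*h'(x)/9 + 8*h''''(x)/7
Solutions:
 h(x) = C1 + C4*exp(-105^(1/3)*x/6) + 3*x^3/8 - 9*x^2/16 + (C2*sin(3^(5/6)*35^(1/3)*x/12) + C3*cos(3^(5/6)*35^(1/3)*x/12))*exp(105^(1/3)*x/12)


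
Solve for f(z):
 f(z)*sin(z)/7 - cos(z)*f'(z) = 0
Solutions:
 f(z) = C1/cos(z)^(1/7)


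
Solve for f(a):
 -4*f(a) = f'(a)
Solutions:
 f(a) = C1*exp(-4*a)


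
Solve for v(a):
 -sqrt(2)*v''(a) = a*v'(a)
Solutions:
 v(a) = C1 + C2*erf(2^(1/4)*a/2)


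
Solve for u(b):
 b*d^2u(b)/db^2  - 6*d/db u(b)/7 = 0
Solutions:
 u(b) = C1 + C2*b^(13/7)


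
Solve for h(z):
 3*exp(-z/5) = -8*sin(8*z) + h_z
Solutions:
 h(z) = C1 - cos(8*z) - 15*exp(-z/5)


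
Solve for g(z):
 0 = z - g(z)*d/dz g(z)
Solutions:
 g(z) = -sqrt(C1 + z^2)
 g(z) = sqrt(C1 + z^2)


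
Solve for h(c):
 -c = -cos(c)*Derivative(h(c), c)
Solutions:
 h(c) = C1 + Integral(c/cos(c), c)


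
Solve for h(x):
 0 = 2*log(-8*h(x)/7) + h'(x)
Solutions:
 Integral(1/(log(-_y) - log(7) + 3*log(2)), (_y, h(x)))/2 = C1 - x


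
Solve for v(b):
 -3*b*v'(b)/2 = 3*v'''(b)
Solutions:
 v(b) = C1 + Integral(C2*airyai(-2^(2/3)*b/2) + C3*airybi(-2^(2/3)*b/2), b)


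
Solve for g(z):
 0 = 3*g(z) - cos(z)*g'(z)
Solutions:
 g(z) = C1*(sin(z) + 1)^(3/2)/(sin(z) - 1)^(3/2)


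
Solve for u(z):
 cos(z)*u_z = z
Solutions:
 u(z) = C1 + Integral(z/cos(z), z)


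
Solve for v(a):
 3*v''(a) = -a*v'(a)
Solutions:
 v(a) = C1 + C2*erf(sqrt(6)*a/6)


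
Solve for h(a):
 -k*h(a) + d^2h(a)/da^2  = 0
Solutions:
 h(a) = C1*exp(-a*sqrt(k)) + C2*exp(a*sqrt(k))


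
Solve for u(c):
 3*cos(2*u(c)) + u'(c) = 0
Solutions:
 u(c) = -asin((C1 + exp(12*c))/(C1 - exp(12*c)))/2 + pi/2
 u(c) = asin((C1 + exp(12*c))/(C1 - exp(12*c)))/2


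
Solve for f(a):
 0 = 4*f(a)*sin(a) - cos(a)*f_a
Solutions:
 f(a) = C1/cos(a)^4


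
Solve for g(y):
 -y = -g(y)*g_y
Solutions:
 g(y) = -sqrt(C1 + y^2)
 g(y) = sqrt(C1 + y^2)


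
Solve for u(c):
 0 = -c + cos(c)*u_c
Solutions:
 u(c) = C1 + Integral(c/cos(c), c)


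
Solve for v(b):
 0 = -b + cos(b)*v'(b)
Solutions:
 v(b) = C1 + Integral(b/cos(b), b)


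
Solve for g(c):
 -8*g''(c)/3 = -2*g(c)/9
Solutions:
 g(c) = C1*exp(-sqrt(3)*c/6) + C2*exp(sqrt(3)*c/6)


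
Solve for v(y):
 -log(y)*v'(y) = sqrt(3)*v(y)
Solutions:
 v(y) = C1*exp(-sqrt(3)*li(y))


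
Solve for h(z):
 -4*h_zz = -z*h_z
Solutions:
 h(z) = C1 + C2*erfi(sqrt(2)*z/4)


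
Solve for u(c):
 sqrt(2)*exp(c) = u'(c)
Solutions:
 u(c) = C1 + sqrt(2)*exp(c)


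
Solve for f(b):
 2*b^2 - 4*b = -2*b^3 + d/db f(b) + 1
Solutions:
 f(b) = C1 + b^4/2 + 2*b^3/3 - 2*b^2 - b


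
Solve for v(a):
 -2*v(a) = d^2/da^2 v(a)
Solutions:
 v(a) = C1*sin(sqrt(2)*a) + C2*cos(sqrt(2)*a)


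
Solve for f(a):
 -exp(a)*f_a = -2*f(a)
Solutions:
 f(a) = C1*exp(-2*exp(-a))


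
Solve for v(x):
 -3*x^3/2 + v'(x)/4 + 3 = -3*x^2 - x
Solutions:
 v(x) = C1 + 3*x^4/2 - 4*x^3 - 2*x^2 - 12*x


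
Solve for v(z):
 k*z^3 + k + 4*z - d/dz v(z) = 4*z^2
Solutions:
 v(z) = C1 + k*z^4/4 + k*z - 4*z^3/3 + 2*z^2


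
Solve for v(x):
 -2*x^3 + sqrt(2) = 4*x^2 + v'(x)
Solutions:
 v(x) = C1 - x^4/2 - 4*x^3/3 + sqrt(2)*x


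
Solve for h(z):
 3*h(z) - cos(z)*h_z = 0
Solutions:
 h(z) = C1*(sin(z) + 1)^(3/2)/(sin(z) - 1)^(3/2)


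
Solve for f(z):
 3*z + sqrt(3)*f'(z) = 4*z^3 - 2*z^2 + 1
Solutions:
 f(z) = C1 + sqrt(3)*z^4/3 - 2*sqrt(3)*z^3/9 - sqrt(3)*z^2/2 + sqrt(3)*z/3


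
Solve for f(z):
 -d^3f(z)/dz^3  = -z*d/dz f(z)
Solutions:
 f(z) = C1 + Integral(C2*airyai(z) + C3*airybi(z), z)


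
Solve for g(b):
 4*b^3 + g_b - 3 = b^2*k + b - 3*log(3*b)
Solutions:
 g(b) = C1 - b^4 + b^3*k/3 + b^2/2 - 3*b*log(b) - b*log(27) + 6*b


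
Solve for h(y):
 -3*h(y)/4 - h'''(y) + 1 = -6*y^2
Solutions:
 h(y) = C3*exp(-6^(1/3)*y/2) + 8*y^2 + (C1*sin(2^(1/3)*3^(5/6)*y/4) + C2*cos(2^(1/3)*3^(5/6)*y/4))*exp(6^(1/3)*y/4) + 4/3


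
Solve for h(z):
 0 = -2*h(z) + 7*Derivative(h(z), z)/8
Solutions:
 h(z) = C1*exp(16*z/7)


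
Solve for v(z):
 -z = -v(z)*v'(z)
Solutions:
 v(z) = -sqrt(C1 + z^2)
 v(z) = sqrt(C1 + z^2)


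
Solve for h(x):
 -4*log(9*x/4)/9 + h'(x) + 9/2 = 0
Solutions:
 h(x) = C1 + 4*x*log(x)/9 - 89*x/18 - 8*x*log(2)/9 + 8*x*log(3)/9


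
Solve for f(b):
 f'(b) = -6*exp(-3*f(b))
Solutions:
 f(b) = log(C1 - 18*b)/3
 f(b) = log((-3^(1/3) - 3^(5/6)*I)*(C1 - 6*b)^(1/3)/2)
 f(b) = log((-3^(1/3) + 3^(5/6)*I)*(C1 - 6*b)^(1/3)/2)


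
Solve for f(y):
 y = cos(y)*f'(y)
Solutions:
 f(y) = C1 + Integral(y/cos(y), y)


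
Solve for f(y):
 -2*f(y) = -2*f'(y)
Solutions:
 f(y) = C1*exp(y)


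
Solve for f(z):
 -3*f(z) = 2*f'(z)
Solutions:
 f(z) = C1*exp(-3*z/2)


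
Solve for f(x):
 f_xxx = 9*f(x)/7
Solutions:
 f(x) = C3*exp(21^(2/3)*x/7) + (C1*sin(3*3^(1/6)*7^(2/3)*x/14) + C2*cos(3*3^(1/6)*7^(2/3)*x/14))*exp(-21^(2/3)*x/14)


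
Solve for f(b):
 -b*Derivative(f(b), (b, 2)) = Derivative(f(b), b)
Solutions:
 f(b) = C1 + C2*log(b)


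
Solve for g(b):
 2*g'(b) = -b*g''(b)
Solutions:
 g(b) = C1 + C2/b


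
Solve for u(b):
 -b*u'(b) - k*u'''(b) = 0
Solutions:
 u(b) = C1 + Integral(C2*airyai(b*(-1/k)^(1/3)) + C3*airybi(b*(-1/k)^(1/3)), b)


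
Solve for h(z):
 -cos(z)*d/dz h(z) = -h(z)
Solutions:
 h(z) = C1*sqrt(sin(z) + 1)/sqrt(sin(z) - 1)


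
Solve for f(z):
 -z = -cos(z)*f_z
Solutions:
 f(z) = C1 + Integral(z/cos(z), z)


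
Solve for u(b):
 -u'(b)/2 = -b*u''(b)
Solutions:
 u(b) = C1 + C2*b^(3/2)


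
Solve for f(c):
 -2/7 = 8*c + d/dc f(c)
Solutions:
 f(c) = C1 - 4*c^2 - 2*c/7


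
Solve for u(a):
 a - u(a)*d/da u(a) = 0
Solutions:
 u(a) = -sqrt(C1 + a^2)
 u(a) = sqrt(C1 + a^2)


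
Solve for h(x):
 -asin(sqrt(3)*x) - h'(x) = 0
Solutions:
 h(x) = C1 - x*asin(sqrt(3)*x) - sqrt(3)*sqrt(1 - 3*x^2)/3


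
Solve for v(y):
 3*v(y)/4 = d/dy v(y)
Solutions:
 v(y) = C1*exp(3*y/4)


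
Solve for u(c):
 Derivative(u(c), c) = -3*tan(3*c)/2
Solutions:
 u(c) = C1 + log(cos(3*c))/2


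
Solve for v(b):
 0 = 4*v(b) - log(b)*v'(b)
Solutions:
 v(b) = C1*exp(4*li(b))


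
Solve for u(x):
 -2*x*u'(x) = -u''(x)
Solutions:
 u(x) = C1 + C2*erfi(x)


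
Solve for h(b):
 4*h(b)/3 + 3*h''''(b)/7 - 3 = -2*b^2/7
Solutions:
 h(b) = -3*b^2/14 + (C1*sin(sqrt(3)*7^(1/4)*b/3) + C2*cos(sqrt(3)*7^(1/4)*b/3))*exp(-sqrt(3)*7^(1/4)*b/3) + (C3*sin(sqrt(3)*7^(1/4)*b/3) + C4*cos(sqrt(3)*7^(1/4)*b/3))*exp(sqrt(3)*7^(1/4)*b/3) + 9/4


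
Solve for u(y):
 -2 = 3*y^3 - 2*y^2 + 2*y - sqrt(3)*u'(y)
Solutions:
 u(y) = C1 + sqrt(3)*y^4/4 - 2*sqrt(3)*y^3/9 + sqrt(3)*y^2/3 + 2*sqrt(3)*y/3


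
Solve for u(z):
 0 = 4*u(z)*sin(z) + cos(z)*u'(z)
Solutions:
 u(z) = C1*cos(z)^4


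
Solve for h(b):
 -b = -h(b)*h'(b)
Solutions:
 h(b) = -sqrt(C1 + b^2)
 h(b) = sqrt(C1 + b^2)


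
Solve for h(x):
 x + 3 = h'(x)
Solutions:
 h(x) = C1 + x^2/2 + 3*x


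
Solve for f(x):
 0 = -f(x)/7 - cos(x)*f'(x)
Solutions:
 f(x) = C1*(sin(x) - 1)^(1/14)/(sin(x) + 1)^(1/14)


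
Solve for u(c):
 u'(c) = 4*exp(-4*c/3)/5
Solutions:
 u(c) = C1 - 3*exp(-4*c/3)/5


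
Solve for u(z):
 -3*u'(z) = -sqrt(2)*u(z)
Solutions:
 u(z) = C1*exp(sqrt(2)*z/3)


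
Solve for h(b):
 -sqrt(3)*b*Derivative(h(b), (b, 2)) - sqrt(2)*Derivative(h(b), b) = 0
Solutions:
 h(b) = C1 + C2*b^(1 - sqrt(6)/3)


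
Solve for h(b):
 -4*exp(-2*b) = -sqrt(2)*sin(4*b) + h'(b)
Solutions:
 h(b) = C1 - sqrt(2)*cos(4*b)/4 + 2*exp(-2*b)


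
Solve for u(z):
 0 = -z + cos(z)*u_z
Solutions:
 u(z) = C1 + Integral(z/cos(z), z)


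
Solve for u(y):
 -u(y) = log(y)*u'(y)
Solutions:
 u(y) = C1*exp(-li(y))


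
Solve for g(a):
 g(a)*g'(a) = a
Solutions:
 g(a) = -sqrt(C1 + a^2)
 g(a) = sqrt(C1 + a^2)


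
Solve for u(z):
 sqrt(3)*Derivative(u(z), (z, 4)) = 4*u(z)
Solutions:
 u(z) = C1*exp(-sqrt(2)*3^(7/8)*z/3) + C2*exp(sqrt(2)*3^(7/8)*z/3) + C3*sin(sqrt(2)*3^(7/8)*z/3) + C4*cos(sqrt(2)*3^(7/8)*z/3)


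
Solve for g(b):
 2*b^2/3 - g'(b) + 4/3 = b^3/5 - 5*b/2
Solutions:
 g(b) = C1 - b^4/20 + 2*b^3/9 + 5*b^2/4 + 4*b/3


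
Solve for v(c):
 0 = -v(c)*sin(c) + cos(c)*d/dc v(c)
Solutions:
 v(c) = C1/cos(c)


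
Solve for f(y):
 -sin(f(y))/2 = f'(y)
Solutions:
 f(y) = -acos((-C1 - exp(y))/(C1 - exp(y))) + 2*pi
 f(y) = acos((-C1 - exp(y))/(C1 - exp(y)))


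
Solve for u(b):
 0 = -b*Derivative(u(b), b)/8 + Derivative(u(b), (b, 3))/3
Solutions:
 u(b) = C1 + Integral(C2*airyai(3^(1/3)*b/2) + C3*airybi(3^(1/3)*b/2), b)


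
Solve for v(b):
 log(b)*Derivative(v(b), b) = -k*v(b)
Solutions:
 v(b) = C1*exp(-k*li(b))


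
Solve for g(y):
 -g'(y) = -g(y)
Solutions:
 g(y) = C1*exp(y)


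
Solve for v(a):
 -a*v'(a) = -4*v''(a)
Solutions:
 v(a) = C1 + C2*erfi(sqrt(2)*a/4)


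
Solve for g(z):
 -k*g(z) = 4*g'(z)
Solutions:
 g(z) = C1*exp(-k*z/4)


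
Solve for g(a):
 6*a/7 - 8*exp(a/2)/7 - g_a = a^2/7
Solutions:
 g(a) = C1 - a^3/21 + 3*a^2/7 - 16*exp(a/2)/7


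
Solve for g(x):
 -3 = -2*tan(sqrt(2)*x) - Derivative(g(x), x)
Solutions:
 g(x) = C1 + 3*x + sqrt(2)*log(cos(sqrt(2)*x))


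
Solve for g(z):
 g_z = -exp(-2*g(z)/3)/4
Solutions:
 g(z) = 3*log(-sqrt(C1 - z)) - 3*log(6)/2
 g(z) = 3*log(C1 - z/6)/2


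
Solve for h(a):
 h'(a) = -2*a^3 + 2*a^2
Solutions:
 h(a) = C1 - a^4/2 + 2*a^3/3


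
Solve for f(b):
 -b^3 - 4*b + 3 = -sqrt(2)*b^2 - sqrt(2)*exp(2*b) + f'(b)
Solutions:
 f(b) = C1 - b^4/4 + sqrt(2)*b^3/3 - 2*b^2 + 3*b + sqrt(2)*exp(2*b)/2


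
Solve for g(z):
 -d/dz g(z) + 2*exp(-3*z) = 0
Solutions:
 g(z) = C1 - 2*exp(-3*z)/3


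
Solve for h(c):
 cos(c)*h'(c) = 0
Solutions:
 h(c) = C1


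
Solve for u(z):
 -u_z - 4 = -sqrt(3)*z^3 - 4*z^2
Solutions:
 u(z) = C1 + sqrt(3)*z^4/4 + 4*z^3/3 - 4*z


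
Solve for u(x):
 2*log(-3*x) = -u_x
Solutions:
 u(x) = C1 - 2*x*log(-x) + 2*x*(1 - log(3))


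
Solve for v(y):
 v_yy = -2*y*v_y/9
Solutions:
 v(y) = C1 + C2*erf(y/3)


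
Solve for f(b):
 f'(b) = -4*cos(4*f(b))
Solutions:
 f(b) = -asin((C1 + exp(32*b))/(C1 - exp(32*b)))/4 + pi/4
 f(b) = asin((C1 + exp(32*b))/(C1 - exp(32*b)))/4


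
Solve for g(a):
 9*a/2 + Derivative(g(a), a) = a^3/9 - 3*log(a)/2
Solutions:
 g(a) = C1 + a^4/36 - 9*a^2/4 - 3*a*log(a)/2 + 3*a/2


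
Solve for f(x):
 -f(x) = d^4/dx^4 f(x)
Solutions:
 f(x) = (C1*sin(sqrt(2)*x/2) + C2*cos(sqrt(2)*x/2))*exp(-sqrt(2)*x/2) + (C3*sin(sqrt(2)*x/2) + C4*cos(sqrt(2)*x/2))*exp(sqrt(2)*x/2)


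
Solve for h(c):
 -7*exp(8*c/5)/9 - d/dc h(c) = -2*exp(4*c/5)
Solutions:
 h(c) = C1 - 35*exp(8*c/5)/72 + 5*exp(4*c/5)/2


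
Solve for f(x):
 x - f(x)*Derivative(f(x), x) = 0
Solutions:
 f(x) = -sqrt(C1 + x^2)
 f(x) = sqrt(C1 + x^2)


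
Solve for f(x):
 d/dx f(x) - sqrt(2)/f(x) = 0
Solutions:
 f(x) = -sqrt(C1 + 2*sqrt(2)*x)
 f(x) = sqrt(C1 + 2*sqrt(2)*x)


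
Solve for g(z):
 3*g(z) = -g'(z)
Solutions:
 g(z) = C1*exp(-3*z)


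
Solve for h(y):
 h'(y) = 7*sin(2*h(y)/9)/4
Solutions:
 -7*y/4 + 9*log(cos(2*h(y)/9) - 1)/4 - 9*log(cos(2*h(y)/9) + 1)/4 = C1


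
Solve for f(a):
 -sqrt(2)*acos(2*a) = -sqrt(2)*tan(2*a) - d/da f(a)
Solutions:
 f(a) = C1 + sqrt(2)*(a*acos(2*a) - sqrt(1 - 4*a^2)/2) + sqrt(2)*log(cos(2*a))/2


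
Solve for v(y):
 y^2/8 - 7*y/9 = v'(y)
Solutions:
 v(y) = C1 + y^3/24 - 7*y^2/18


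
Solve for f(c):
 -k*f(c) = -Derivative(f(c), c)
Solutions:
 f(c) = C1*exp(c*k)


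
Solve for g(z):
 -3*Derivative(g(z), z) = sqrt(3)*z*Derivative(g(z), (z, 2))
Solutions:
 g(z) = C1 + C2*z^(1 - sqrt(3))


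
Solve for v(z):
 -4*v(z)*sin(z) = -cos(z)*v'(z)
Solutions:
 v(z) = C1/cos(z)^4


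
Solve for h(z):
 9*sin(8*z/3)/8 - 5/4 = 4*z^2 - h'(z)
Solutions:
 h(z) = C1 + 4*z^3/3 + 5*z/4 + 27*cos(8*z/3)/64


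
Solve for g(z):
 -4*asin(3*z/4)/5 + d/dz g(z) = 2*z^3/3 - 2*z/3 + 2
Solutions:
 g(z) = C1 + z^4/6 - z^2/3 + 4*z*asin(3*z/4)/5 + 2*z + 4*sqrt(16 - 9*z^2)/15


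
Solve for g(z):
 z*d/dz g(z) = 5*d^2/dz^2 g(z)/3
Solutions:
 g(z) = C1 + C2*erfi(sqrt(30)*z/10)


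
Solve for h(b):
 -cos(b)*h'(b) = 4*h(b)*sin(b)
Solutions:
 h(b) = C1*cos(b)^4


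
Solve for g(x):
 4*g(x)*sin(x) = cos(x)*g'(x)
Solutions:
 g(x) = C1/cos(x)^4


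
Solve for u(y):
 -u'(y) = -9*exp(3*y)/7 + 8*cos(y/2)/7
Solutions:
 u(y) = C1 + 3*exp(3*y)/7 - 16*sin(y/2)/7


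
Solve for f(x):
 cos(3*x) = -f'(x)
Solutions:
 f(x) = C1 - sin(3*x)/3


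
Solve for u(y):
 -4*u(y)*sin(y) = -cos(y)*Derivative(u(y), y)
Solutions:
 u(y) = C1/cos(y)^4


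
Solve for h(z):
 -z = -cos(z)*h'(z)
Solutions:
 h(z) = C1 + Integral(z/cos(z), z)


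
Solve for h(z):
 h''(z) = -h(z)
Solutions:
 h(z) = C1*sin(z) + C2*cos(z)


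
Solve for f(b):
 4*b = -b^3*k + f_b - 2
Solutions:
 f(b) = C1 + b^4*k/4 + 2*b^2 + 2*b


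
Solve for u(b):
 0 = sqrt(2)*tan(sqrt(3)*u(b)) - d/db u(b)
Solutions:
 u(b) = sqrt(3)*(pi - asin(C1*exp(sqrt(6)*b)))/3
 u(b) = sqrt(3)*asin(C1*exp(sqrt(6)*b))/3


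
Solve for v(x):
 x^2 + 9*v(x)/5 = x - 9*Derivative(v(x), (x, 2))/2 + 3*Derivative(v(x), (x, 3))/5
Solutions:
 v(x) = C1*exp(x*(-(2*sqrt(786) + 137)^(1/3) - 25/(2*sqrt(786) + 137)^(1/3) + 10)/4)*sin(sqrt(3)*x*(-(2*sqrt(786) + 137)^(1/3) + 25/(2*sqrt(786) + 137)^(1/3))/4) + C2*exp(x*(-(2*sqrt(786) + 137)^(1/3) - 25/(2*sqrt(786) + 137)^(1/3) + 10)/4)*cos(sqrt(3)*x*(-(2*sqrt(786) + 137)^(1/3) + 25/(2*sqrt(786) + 137)^(1/3))/4) + C3*exp(x*(25/(2*sqrt(786) + 137)^(1/3) + 5 + (2*sqrt(786) + 137)^(1/3))/2) - 5*x^2/9 + 5*x/9 + 25/9


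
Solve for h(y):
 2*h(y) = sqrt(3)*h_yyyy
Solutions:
 h(y) = C1*exp(-2^(1/4)*3^(7/8)*y/3) + C2*exp(2^(1/4)*3^(7/8)*y/3) + C3*sin(2^(1/4)*3^(7/8)*y/3) + C4*cos(2^(1/4)*3^(7/8)*y/3)


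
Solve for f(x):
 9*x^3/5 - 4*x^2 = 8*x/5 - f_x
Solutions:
 f(x) = C1 - 9*x^4/20 + 4*x^3/3 + 4*x^2/5


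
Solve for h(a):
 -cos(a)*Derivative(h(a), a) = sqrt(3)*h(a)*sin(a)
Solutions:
 h(a) = C1*cos(a)^(sqrt(3))


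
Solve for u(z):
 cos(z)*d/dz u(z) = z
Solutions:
 u(z) = C1 + Integral(z/cos(z), z)


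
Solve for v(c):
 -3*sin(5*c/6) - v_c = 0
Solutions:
 v(c) = C1 + 18*cos(5*c/6)/5


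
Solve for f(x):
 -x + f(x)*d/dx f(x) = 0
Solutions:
 f(x) = -sqrt(C1 + x^2)
 f(x) = sqrt(C1 + x^2)


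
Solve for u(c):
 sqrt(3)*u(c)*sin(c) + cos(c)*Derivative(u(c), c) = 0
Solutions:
 u(c) = C1*cos(c)^(sqrt(3))


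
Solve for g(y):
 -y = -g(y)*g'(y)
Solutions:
 g(y) = -sqrt(C1 + y^2)
 g(y) = sqrt(C1 + y^2)


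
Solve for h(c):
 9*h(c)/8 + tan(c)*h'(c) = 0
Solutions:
 h(c) = C1/sin(c)^(9/8)


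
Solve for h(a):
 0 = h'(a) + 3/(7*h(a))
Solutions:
 h(a) = -sqrt(C1 - 42*a)/7
 h(a) = sqrt(C1 - 42*a)/7


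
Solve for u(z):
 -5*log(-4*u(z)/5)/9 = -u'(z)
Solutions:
 -9*Integral(1/(log(-_y) - log(5) + 2*log(2)), (_y, u(z)))/5 = C1 - z


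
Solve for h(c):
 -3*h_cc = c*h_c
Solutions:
 h(c) = C1 + C2*erf(sqrt(6)*c/6)


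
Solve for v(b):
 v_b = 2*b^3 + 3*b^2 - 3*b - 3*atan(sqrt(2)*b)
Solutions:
 v(b) = C1 + b^4/2 + b^3 - 3*b^2/2 - 3*b*atan(sqrt(2)*b) + 3*sqrt(2)*log(2*b^2 + 1)/4


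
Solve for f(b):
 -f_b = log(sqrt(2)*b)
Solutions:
 f(b) = C1 - b*log(b) - b*log(2)/2 + b


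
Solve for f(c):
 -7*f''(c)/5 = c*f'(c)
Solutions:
 f(c) = C1 + C2*erf(sqrt(70)*c/14)


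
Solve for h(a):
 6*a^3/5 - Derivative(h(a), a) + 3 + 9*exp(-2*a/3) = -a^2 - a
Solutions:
 h(a) = C1 + 3*a^4/10 + a^3/3 + a^2/2 + 3*a - 27*exp(-2*a/3)/2


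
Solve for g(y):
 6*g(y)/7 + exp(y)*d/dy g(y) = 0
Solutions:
 g(y) = C1*exp(6*exp(-y)/7)


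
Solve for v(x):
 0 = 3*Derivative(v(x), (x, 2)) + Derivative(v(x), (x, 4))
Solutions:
 v(x) = C1 + C2*x + C3*sin(sqrt(3)*x) + C4*cos(sqrt(3)*x)


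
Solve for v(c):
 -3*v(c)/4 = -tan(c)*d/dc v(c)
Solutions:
 v(c) = C1*sin(c)^(3/4)


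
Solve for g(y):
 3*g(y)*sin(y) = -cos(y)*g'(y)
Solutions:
 g(y) = C1*cos(y)^3


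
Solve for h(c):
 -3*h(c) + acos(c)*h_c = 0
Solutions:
 h(c) = C1*exp(3*Integral(1/acos(c), c))


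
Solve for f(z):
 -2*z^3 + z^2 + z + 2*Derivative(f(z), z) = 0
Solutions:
 f(z) = C1 + z^4/4 - z^3/6 - z^2/4


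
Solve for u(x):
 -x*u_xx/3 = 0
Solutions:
 u(x) = C1 + C2*x


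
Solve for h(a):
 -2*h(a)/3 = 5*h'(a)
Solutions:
 h(a) = C1*exp(-2*a/15)


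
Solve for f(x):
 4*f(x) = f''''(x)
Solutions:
 f(x) = C1*exp(-sqrt(2)*x) + C2*exp(sqrt(2)*x) + C3*sin(sqrt(2)*x) + C4*cos(sqrt(2)*x)


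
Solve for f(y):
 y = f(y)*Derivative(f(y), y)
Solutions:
 f(y) = -sqrt(C1 + y^2)
 f(y) = sqrt(C1 + y^2)


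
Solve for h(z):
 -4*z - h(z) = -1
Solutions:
 h(z) = 1 - 4*z


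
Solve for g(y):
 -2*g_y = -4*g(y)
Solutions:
 g(y) = C1*exp(2*y)


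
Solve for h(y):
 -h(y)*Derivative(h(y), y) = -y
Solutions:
 h(y) = -sqrt(C1 + y^2)
 h(y) = sqrt(C1 + y^2)


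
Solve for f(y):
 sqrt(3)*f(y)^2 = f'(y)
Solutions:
 f(y) = -1/(C1 + sqrt(3)*y)


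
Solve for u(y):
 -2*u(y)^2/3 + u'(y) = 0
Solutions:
 u(y) = -3/(C1 + 2*y)


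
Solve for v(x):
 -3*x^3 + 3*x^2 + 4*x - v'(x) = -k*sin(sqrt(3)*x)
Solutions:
 v(x) = C1 - sqrt(3)*k*cos(sqrt(3)*x)/3 - 3*x^4/4 + x^3 + 2*x^2


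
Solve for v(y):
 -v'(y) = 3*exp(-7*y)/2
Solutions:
 v(y) = C1 + 3*exp(-7*y)/14


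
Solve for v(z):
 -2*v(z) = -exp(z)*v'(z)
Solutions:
 v(z) = C1*exp(-2*exp(-z))


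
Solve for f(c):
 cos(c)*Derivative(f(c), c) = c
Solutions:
 f(c) = C1 + Integral(c/cos(c), c)


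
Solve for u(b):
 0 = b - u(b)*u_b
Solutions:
 u(b) = -sqrt(C1 + b^2)
 u(b) = sqrt(C1 + b^2)


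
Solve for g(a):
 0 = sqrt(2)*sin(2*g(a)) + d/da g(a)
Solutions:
 g(a) = pi - acos((-C1 - exp(4*sqrt(2)*a))/(C1 - exp(4*sqrt(2)*a)))/2
 g(a) = acos((-C1 - exp(4*sqrt(2)*a))/(C1 - exp(4*sqrt(2)*a)))/2


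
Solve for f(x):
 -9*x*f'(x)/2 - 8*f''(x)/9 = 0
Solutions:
 f(x) = C1 + C2*erf(9*sqrt(2)*x/8)


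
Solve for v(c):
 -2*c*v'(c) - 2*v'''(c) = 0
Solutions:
 v(c) = C1 + Integral(C2*airyai(-c) + C3*airybi(-c), c)


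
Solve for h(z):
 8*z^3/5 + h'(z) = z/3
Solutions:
 h(z) = C1 - 2*z^4/5 + z^2/6


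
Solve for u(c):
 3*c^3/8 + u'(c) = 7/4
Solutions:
 u(c) = C1 - 3*c^4/32 + 7*c/4


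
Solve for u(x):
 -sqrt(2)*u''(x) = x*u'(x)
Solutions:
 u(x) = C1 + C2*erf(2^(1/4)*x/2)


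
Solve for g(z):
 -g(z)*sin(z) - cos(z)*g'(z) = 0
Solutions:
 g(z) = C1*cos(z)


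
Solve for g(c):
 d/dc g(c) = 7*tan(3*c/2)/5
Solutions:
 g(c) = C1 - 14*log(cos(3*c/2))/15


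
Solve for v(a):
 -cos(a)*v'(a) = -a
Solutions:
 v(a) = C1 + Integral(a/cos(a), a)


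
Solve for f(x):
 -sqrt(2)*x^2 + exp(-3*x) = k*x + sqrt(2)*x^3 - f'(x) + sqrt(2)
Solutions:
 f(x) = C1 + k*x^2/2 + sqrt(2)*x^4/4 + sqrt(2)*x^3/3 + sqrt(2)*x + exp(-3*x)/3


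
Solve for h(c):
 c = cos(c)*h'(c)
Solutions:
 h(c) = C1 + Integral(c/cos(c), c)


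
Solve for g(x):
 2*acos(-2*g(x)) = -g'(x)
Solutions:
 Integral(1/acos(-2*_y), (_y, g(x))) = C1 - 2*x


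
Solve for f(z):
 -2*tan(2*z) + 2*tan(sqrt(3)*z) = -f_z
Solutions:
 f(z) = C1 - log(cos(2*z)) + 2*sqrt(3)*log(cos(sqrt(3)*z))/3


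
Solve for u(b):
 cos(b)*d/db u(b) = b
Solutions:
 u(b) = C1 + Integral(b/cos(b), b)


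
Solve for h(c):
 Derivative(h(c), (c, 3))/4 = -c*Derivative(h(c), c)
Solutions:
 h(c) = C1 + Integral(C2*airyai(-2^(2/3)*c) + C3*airybi(-2^(2/3)*c), c)


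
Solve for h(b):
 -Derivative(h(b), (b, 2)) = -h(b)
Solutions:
 h(b) = C1*exp(-b) + C2*exp(b)


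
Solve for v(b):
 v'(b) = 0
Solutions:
 v(b) = C1
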